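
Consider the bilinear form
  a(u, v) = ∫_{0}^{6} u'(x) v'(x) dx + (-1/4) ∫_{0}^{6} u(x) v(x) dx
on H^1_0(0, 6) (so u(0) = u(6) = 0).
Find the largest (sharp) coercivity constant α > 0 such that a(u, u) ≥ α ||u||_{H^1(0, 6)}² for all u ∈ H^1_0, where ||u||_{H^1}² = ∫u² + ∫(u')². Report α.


α = (-9 + π^2)/(π^2 + 36)

Coercivity of a(·,·) on H^1_0(0, 6) means a(u, u) ≥ α ||u||_{H^1}² for every u ∈ H^1_0.
The interval has length L = 6, and Poincaré/coercivity depend only on L. Here a(u, u) = ∫(u')² + (-1/4)·∫u².
Here c = -1/4 < 0 with |c| < (π/L)² = π^2/36, so coercivity still holds. The condition a(u,u) ≥ α||u||_{H^1}² reads (1−α)∫(u')² ≥ (α−c)∫u². Any admissible α is ≤ 1 (rapidly oscillating u have ∫u²/∫(u')² → 0), and α = 1 would force 0 ≥ (1−c)∫u², impossible since c < 1; so 1−α > 0. By the sharp Poincaré inequality on H^1_0 of an interval of length L, ∫(u')² ≥ (π/L)²∫u² with equality for the first sine mode sin(π(x−x₀)/L) (x₀ the left endpoint), so the inequality holds for all u iff (1−α)(π/L)² ≥ α − c, i.e. α ≤ ((π/L)² + c)/((π/L)² + 1) = (1 + c(L/π)²)/(1 + (L/π)²). (Direct route, valid since c ≤ 0: Poincaré gives c∫u² ≥ c(L/π)²∫(u')², so a(u,u) ≥ (1 + c(L/π)²)∫(u')², while ||u||_{H^1}² ≤ (1 + (L/π)²)∫(u')²; dividing yields the same α.) With (π/L)² = π^2/36 and c = -1/4, the largest admissible constant is α = ((π/L)² + c)/((π/L)² + 1).
Simplifying, α = (-9 + π^2)/(π^2 + 36).


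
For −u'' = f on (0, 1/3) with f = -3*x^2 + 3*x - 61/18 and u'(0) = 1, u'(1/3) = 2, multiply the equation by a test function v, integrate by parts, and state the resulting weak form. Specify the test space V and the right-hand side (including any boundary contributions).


V = H^1(0, 1/3) (v unrestricted at boundary; u is determined up to an additive constant); weak form: ∫_0^1/3 u'v' dx = ∫_0^1/3 (-3*x^2 + 3*x - 61/18) v dx + 2·v(1/3) − v(0) for all v ∈ V.

Multiply both sides by a test function v and integrate from 0 to 1/3:
  ∫_0^1/3 −u''(x) v(x) dx = ∫_0^1/3 f(x) v(x) dx.
Integrate the LHS by parts once:
  ∫_0^1/3 −u'' v dx = −[u'(x) v(x)]_0^1/3 + ∫_0^1/3 u'(x) v'(x) dx.
Thus ∫_0^1/3 u'(x) v'(x) dx = ∫_0^1/3 f(x) v(x) dx + [u'(x) v(x)]_0^1/3.
Choose V so that boundary terms are either known or forced to vanish.
u has inhomogeneous Neumann u'(0) = 1, u'(1/3) = 2. [u' v]_0^1/3 = (2)·v(1/3) − (1)·v(0) = 2·v(1/3) − v(0). Take V = H^1(0, 1/3); boundary term becomes part of RHS.
Weak formulation: find u (satisfying any essential BC) such that ∫_0^1/3 u'(x) v'(x) dx = ∫_0^1/3 f v dx + 2·v(1/3) − v(0) for all v ∈ V (Neumann data are natural BCs: they enter the RHS as boundary terms).
Substituting f(x) = -3*x^2 + 3*x - 61/18, the right-hand side is ∫_0^1/3 (-3*x^2 + 3*x - 61/18) v dx + 2·v(1/3) − v(0).
Compatibility check (pure Neumann): taking v ≡ 1 ∈ V gives 0 = ∫_0^1/3 f dx + (2) − (1), i.e. ∫_0^1/3 f dx must equal u'(0) − u'(1/3) = -1. Indeed ∫_0^1/3 (-3*x^2 + 3*x - 61/18) dx = -1, so the data are compatible. The solution is then unique only up to an additive constant (fix it e.g. by requiring ∫_0^1/3 u dx = 0).


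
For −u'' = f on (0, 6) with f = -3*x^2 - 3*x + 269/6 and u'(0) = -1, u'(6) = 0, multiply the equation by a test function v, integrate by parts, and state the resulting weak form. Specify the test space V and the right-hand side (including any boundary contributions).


V = H^1(0, 6) (v unrestricted at boundary; u is determined up to an additive constant); weak form: ∫_0^6 u'v' dx = ∫_0^6 (-3*x^2 - 3*x + 269/6) v dx + v(0) for all v ∈ V.

Multiply both sides by a test function v and integrate from 0 to 6:
  ∫_0^6 −u''(x) v(x) dx = ∫_0^6 f(x) v(x) dx.
Integrate the LHS by parts once:
  ∫_0^6 −u'' v dx = −[u'(x) v(x)]_0^6 + ∫_0^6 u'(x) v'(x) dx.
Thus ∫_0^6 u'(x) v'(x) dx = ∫_0^6 f(x) v(x) dx + [u'(x) v(x)]_0^6.
Choose V so that boundary terms are either known or forced to vanish.
u has inhomogeneous Neumann u'(0) = -1, u'(6) = 0. [u' v]_0^6 = (0)·v(6) − (-1)·v(0) = v(0). Take V = H^1(0, 6); boundary term becomes part of RHS.
Weak formulation: find u (satisfying any essential BC) such that ∫_0^6 u'(x) v'(x) dx = ∫_0^6 f v dx + v(0) for all v ∈ V (Neumann data are natural BCs: they enter the RHS as boundary terms).
Substituting f(x) = -3*x^2 - 3*x + 269/6, the right-hand side is ∫_0^6 (-3*x^2 - 3*x + 269/6) v dx + v(0).
Compatibility check (pure Neumann): taking v ≡ 1 ∈ V gives 0 = ∫_0^6 f dx + (0) − (-1), i.e. ∫_0^6 f dx must equal u'(0) − u'(6) = -1. Indeed ∫_0^6 (-3*x^2 - 3*x + 269/6) dx = -1, so the data are compatible. The solution is then unique only up to an additive constant (fix it e.g. by requiring ∫_0^6 u dx = 0).


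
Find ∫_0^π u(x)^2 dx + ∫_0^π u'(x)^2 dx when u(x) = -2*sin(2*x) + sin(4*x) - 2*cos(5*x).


||u||_{H^1(0,π)}^2 = 3328/63 + 141*π/2

u'(x) = 10*sin(5*x) - 4*cos(2*x) + 4*cos(4*x).
Expand u² and (u')² and integrate term by term on (0, π), using: for integers n ≥ 1, ∫_0^π sin²(nx) dx = ∫_0^π cos²(nx) dx = π/2; for n ≠ n', ∫_0^π sin(nx)sin(n'x) dx = ∫_0^π cos(nx)cos(n'x) dx = 0; and by product-to-sum, ∫_0^π sin(nx)cos(n'x) dx = ½∫_0^π [sin((n+n')x) + sin((n−n')x)] dx, which is 0 when n+n' is even and 2n/(n²−n'²) when n+n' is odd (it need not vanish on (0, π)).
  u² squared terms: (-2)²·∫cos(5x)² dx = 4·π/2 = 2*π;  (-2)²·∫sin(2x)² dx = 4·π/2 = 2*π;  (1)²·∫sin(4x)² dx = 1·π/2 = π/2.
  u² cross terms: 2·(-2)·(-2)·∫cos(5x)·sin(2x) dx = 8·(-4/21) = -32/21;  2·(-2)·(1)·∫cos(5x)·sin(4x) dx = -4·(-8/9) = 32/9;  2·(-2)·(1)·∫sin(2x)·sin(4x) dx = -4·(0) = 0.
  So ∫_0^π u² dx = 2*π + 2*π + π/2 − 32/21 + 32/9 + 0 = 128/63 + 9*π/2.
  (u')² squared terms: (-4)²·∫cos(2x)² dx = 16·π/2 = 8*π;  (4)²·∫cos(4x)² dx = 16·π/2 = 8*π;  (10)²·∫sin(5x)² dx = 100·π/2 = 50*π.
  (u')² cross terms: 2·(-4)·(4)·∫cos(2x)·cos(4x) dx = -32·(0) = 0;  2·(-4)·(10)·∫cos(2x)·sin(5x) dx = -80·(10/21) = -800/21;  2·(4)·(10)·∫cos(4x)·sin(5x) dx = 80·(10/9) = 800/9.
  So ∫_0^π (u')² dx = 8*π + 8*π + 50*π + 0 − 800/21 + 800/9 = 3200/63 + 66*π.
||u||_{H^1}^2 = (128/63 + 9*π/2) + (3200/63 + 66*π) = 3328/63 + 141*π/2.


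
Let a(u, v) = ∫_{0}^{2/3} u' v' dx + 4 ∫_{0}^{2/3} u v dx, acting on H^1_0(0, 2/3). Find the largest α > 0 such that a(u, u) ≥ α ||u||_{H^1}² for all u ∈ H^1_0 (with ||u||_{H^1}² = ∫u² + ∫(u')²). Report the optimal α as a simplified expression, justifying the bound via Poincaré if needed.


α = 1

Coercivity of a(·,·) on H^1_0(0, 2/3) means a(u, u) ≥ α ||u||_{H^1}² for every u ∈ H^1_0.
The interval has length L = 2/3, and Poincaré/coercivity depend only on L. Here a(u, u) = ∫(u')² + (4)·∫u².
Here c = 4 ≥ 1, so a(u,u) = ∫(u')² + c∫u² ≥ ∫(u')² + ∫u² = ||u||_{H^1}², i.e. α = 1 works. No larger α is possible: a(u,u) ≥ α||u||_{H^1}² means (1−α)∫(u')² ≥ (α−c)∫u², and for the modes u_n = sin(nπ(x−x₀)/L) (x₀ the left endpoint) one has ∫u_n²/∫(u_n')² = (L/(nπ))² → 0, so a(u_n,u_n)/||u_n||_{H^1}² → 1. Hence the optimal constant is α = 1.
Therefore α = 1.


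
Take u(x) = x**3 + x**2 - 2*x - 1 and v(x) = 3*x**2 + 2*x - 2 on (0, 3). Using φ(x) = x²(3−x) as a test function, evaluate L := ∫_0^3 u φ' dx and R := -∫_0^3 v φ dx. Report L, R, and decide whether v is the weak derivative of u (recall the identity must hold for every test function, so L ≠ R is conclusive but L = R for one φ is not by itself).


LHS = -837/10, RHS = -837/10. Yes, v = u' weakly.

u(x) = x**3 + x**2 - 2*x - 1, classical derivative u'(x) = 3*x**2 + 2*x - 2.
φ(x) = x²(3−x), so φ'(x) = 3*x*(2 - x).
Note φ(0) = φ(3) = 0, so the boundary term u·φ vanishes.
LHS = ∫_0^3 u(x) φ'(x) dx = ∫_0^3 (-3*x^5 + 3*x^4 + 12*x^3 - 9*x^2 - 6*x) dx. Term by term:
  ∫_0^3 -3*x^5 dx = -729/2;  ∫_0^3 3*x^4 dx = 729/5;  ∫_0^3 12*x^3 dx = 243;
  ∫_0^3 -9*x^2 dx = -81;  ∫_0^3 -6*x dx = -27.
Sum: -729/2 + 729/5 + 243 − 81 − 27 = -837/10.
So LHS = -837/10.
∫_0^3 v(x) φ(x) dx = ∫_0^3 (-3*x^5 + 7*x^4 + 8*x^3 - 6*x^2) dx. Term by term:
  ∫_0^3 -3*x^5 dx = -729/2;  ∫_0^3 7*x^4 dx = 1701/5;  ∫_0^3 8*x^3 dx = 162;
  ∫_0^3 -6*x^2 dx = -54.
Sum: -729/2 + 1701/5 + 162 − 54 = 837/10.
So RHS = -∫_0^3 v(x) φ(x) dx = -837/10.
LHS = RHS, so the identity holds for this test φ.
Moreover u is smooth here and v(x) = u'(x) = 3*x**2 + 2*x - 2 pointwise, so the identity holds for every test function. Hence v is the weak derivative of u.


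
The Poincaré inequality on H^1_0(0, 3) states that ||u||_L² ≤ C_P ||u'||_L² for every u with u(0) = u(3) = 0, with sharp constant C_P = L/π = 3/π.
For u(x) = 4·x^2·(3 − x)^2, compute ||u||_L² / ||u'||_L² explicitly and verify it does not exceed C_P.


||u||_L² / ||u'||_L² = sqrt(3)/2 < C_P = 3/π.

u(x) = 4·x^2·(3 − x)^2, so u'(x) = 8*x*(x - 3)*(2*x - 3).
u(x) = 4·x^2·(3 − x)^2 vanishes at x = 0 and x = 3, so u ∈ H^1_0(0, 3). Differentiate via the product rule and integrate the resulting polynomials term by term.
  ∫_0^3 u² dx = ∫_0^3 (16*x^8 - 192*x^7 + 864*x^6 - 1728*x^5 + 1296*x^4) dx. Term by term:
    ∫_0^3 16*x^8 dx = 34992;  ∫_0^3 -192*x^7 dx = -157464;  ∫_0^3 864*x^6 dx = 1889568/7;
    ∫_0^3 -1728*x^5 dx = -209952;  ∫_0^3 1296*x^4 dx = 314928/5.
  Sum: 34992 − 157464 + 1889568/7 − 209952 + 314928/5 = 17496/35.
  ∫_0^3 (u')² dx = ∫_0^3 (256*x^6 - 2304*x^5 + 7488*x^4 - 10368*x^3 + 5184*x^2) dx. Term by term:
    ∫_0^3 256*x^6 dx = 559872/7;  ∫_0^3 -2304*x^5 dx = -279936;  ∫_0^3 7488*x^4 dx = 1819584/5;
    ∫_0^3 -10368*x^3 dx = -209952;  ∫_0^3 5184*x^2 dx = 46656.
  Sum: 559872/7 − 279936 + 1819584/5 − 209952 + 46656 = 23328/35.
∫_0^3 u² dx = 17496/35, so ||u||_L² = 54*sqrt(210)/35.
∫_0^3 (u')² dx = 23328/35, so ||u'||_L² = 108*sqrt(70)/35.
Ratio ||u||_L² / ||u'||_L² = sqrt(3)/2.
Sharp Poincaré constant on H^1_0(0, 3) is C_P = L/π = 3/π, achieved by sin(π/3·x).
A polynomial bump cannot attain the sharp Poincaré constant (only the first sine eigenfunction does), so the ratio is strictly less than C_P, consistent with ||u||_L² ≤ C_P ||u'||_L².


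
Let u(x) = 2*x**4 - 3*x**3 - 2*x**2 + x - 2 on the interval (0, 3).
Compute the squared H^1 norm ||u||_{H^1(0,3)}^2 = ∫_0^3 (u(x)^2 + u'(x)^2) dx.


||u||_{H^1}^2 = 417939/70

The H^1 norm (squared) on an interval (0, L) is
  ||u||_{H^1}^2 = ∫_0^L u(x)^2 dx + ∫_0^L u'(x)^2 dx.
Compute u'(x) = 8*x**3 - 9*x**2 - 4*x + 1.
Then u(x)^2 = 4*x**8 - 12*x**7 + x**6 + 16*x**5 - 10*x**4 + 8*x**3 + 9*x**2 - 4*x + 4 and u'(x)^2 = 64*x**6 - 144*x**5 + 17*x**4 + 88*x**3 - 2*x**2 - 8*x + 1.
Integrate each monomial from 0 to 3 using ∫_0^3 c·x^n dx = c·3^(n+1)/(n+1):
  ∫_0^3 u(x)^2 dx = ∫_0^3 (4*x^8 - 12*x^7 + x^6 + 16*x^5 - 10*x^4 + 8*x^3 + 9*x^2 - 4*x + 4) dx. Term by term:
    ∫_0^3 4*x^8 dx = 8748;  ∫_0^3 -12*x^7 dx = -19683/2;  ∫_0^3 x^6 dx = 2187/7;
    ∫_0^3 16*x^5 dx = 1944;  ∫_0^3 -10*x^4 dx = -486;  ∫_0^3 8*x^3 dx = 162;
    ∫_0^3 9*x^2 dx = 81;  ∫_0^3 -4*x dx = -18;  ∫_0^3 4 dx = 12.
  Sum: 8748 − 19683/2 + 2187/7 + 1944 − 486 + 162 + 81 − 18 + 12 = 12795/14.
  ∫_0^3 u'(x)^2 dx = ∫_0^3 (64*x^6 - 144*x^5 + 17*x^4 + 88*x^3 - 2*x^2 - 8*x + 1) dx. Term by term:
    ∫_0^3 64*x^6 dx = 139968/7;  ∫_0^3 -144*x^5 dx = -17496;  ∫_0^3 17*x^4 dx = 4131/5;
    ∫_0^3 88*x^3 dx = 1782;  ∫_0^3 -2*x^2 dx = -18;  ∫_0^3 -8*x dx = -36;
    ∫_0^3 1 dx = 3.
  Sum: 139968/7 − 17496 + 4131/5 + 1782 − 18 − 36 + 3 = 176982/35.
Adding: ||u||_{H^1}^2 = 12795/14 + 176982/35 = 417939/70.


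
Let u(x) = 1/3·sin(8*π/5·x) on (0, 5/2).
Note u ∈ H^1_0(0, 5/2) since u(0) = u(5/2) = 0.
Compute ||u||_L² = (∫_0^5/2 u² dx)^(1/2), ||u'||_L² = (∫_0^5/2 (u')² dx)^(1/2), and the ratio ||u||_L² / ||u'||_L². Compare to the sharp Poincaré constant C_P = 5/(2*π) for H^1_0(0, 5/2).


||u||_L² / ||u'||_L² = 5/(8*π) < C_P = 5/(2*π).

u(x) = 1/3·sin(8*π/5·x), so u'(x) = 8*π*cos(8*π*x/5)/15.
Writing u(x) = A·sin(kπx/L) with A = 1/3 and k = 4, use ∫_0^L sin²(kπx/L) dx = L/2 and ∫_0^L cos²(kπx/L) dx = L/2.
u² = 1/9·sin²(8*π/5·x) and (u')² = 64*π^2/225·cos²(8*π/5·x), and each of sin², cos² integrates to L/2 = 5/4 over (0, 5/2).
∫_0^5/2 u² dx = 5/36, so ||u||_L² = sqrt(5)/6.
∫_0^5/2 (u')² dx = 16*π^2/45, so ||u'||_L² = 4*sqrt(5)*π/15.
Ratio ||u||_L² / ||u'||_L² = 5/(8*π).
Sharp Poincaré constant on H^1_0(0, 5/2) is C_P = L/π = 5/(2*π), achieved by sin(2*π/5·x).
This is the k = 4 harmonic; the ratio L/(kπ) is strictly less than C_P = L/π, consistent with the sharp inequality ||u||_L² ≤ C_P ||u'||_L².


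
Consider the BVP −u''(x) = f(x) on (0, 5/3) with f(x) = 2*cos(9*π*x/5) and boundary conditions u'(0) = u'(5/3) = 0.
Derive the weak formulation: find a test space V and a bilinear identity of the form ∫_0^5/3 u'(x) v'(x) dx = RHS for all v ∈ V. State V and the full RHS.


V = H^1(0, 5/3) (no boundary constraint on v; u is determined up to an additive constant); weak form: ∫_0^5/3 u'v' dx = ∫_0^5/3 (2*cos(9*π*x/5)) v dx for all v ∈ V.

Multiply both sides by a test function v and integrate from 0 to 5/3:
  ∫_0^5/3 −u''(x) v(x) dx = ∫_0^5/3 f(x) v(x) dx.
Integrate the LHS by parts once:
  ∫_0^5/3 −u'' v dx = −[u'(x) v(x)]_0^5/3 + ∫_0^5/3 u'(x) v'(x) dx.
Thus ∫_0^5/3 u'(x) v'(x) dx = ∫_0^5/3 f(x) v(x) dx + [u'(x) v(x)]_0^5/3.
Choose V so that boundary terms are either known or forced to vanish.
u has homogeneous Neumann: u'(0) = u'(5/3) = 0. So [u' v]_0^5/3 = 0·v(5/3) − 0·v(0) = 0 for any v; take V = H^1(0, 5/3).
Weak formulation: find u (satisfying any essential BC) such that ∫_0^5/3 u'(x) v'(x) dx = ∫_0^5/3 f v dx for all v ∈ V (homogeneous Neumann, so boundary terms vanish).
Substituting f(x) = 2*cos(9*π*x/5), the right-hand side is ∫_0^5/3 (2*cos(9*π*x/5)) v dx.
Compatibility check (pure Neumann): taking v ≡ 1 ∈ V gives 0 = ∫_0^5/3 f dx + (0) − (0), i.e. ∫_0^5/3 f dx must equal u'(0) − u'(5/3) = 0. Indeed ∫_0^5/3 (2*cos(9*π*x/5)) dx = 0, so the data are compatible. The solution is then unique only up to an additive constant (fix it e.g. by requiring ∫_0^5/3 u dx = 0).


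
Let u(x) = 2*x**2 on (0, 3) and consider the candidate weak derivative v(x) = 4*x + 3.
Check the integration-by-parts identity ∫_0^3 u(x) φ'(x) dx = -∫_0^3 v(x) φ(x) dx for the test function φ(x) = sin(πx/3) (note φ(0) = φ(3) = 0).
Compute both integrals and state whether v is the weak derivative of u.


LHS = -36/π, RHS = -54/π. No, v is not the weak derivative of u.

u(x) = 2*x**2, classical derivative u'(x) = 4*x.
φ(x) = sin(πx/3), so φ'(x) = π*cos(π*x/3)/3.
Note φ(0) = φ(3) = 0, so the boundary term u·φ vanishes.
LHS = ∫_0^3 u(x) φ'(x) dx = ∫_0^3 (2*π*x^2*cos(π*x/3)/3) dx. Term by term:
  ∫_0^3 2*π*x^2*cos(π*x/3)/3 dx = -36/π.
So LHS = -36/π.
∫_0^3 v(x) φ(x) dx = ∫_0^3 (4*x*sin(π*x/3) + 3*sin(π*x/3)) dx. Term by term:
  ∫_0^3 3*sin(π*x/3) dx = 18/π;  ∫_0^3 4*x*sin(π*x/3) dx = 36/π.
Sum: 18/π + 36/π = 54/π.
So RHS = -∫_0^3 v(x) φ(x) dx = -54/π.
LHS − RHS = 18/π ≠ 0, so the identity fails.
(For a valid weak derivative the identity must hold for EVERY test function, in particular this one. The failure shows v is NOT the weak derivative of u.)
Correct weak derivative would be u'(x) = 4*x.


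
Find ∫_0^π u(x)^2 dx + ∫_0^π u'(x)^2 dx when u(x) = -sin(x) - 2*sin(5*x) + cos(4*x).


||u||_{H^1(0,π)}^2 = -3196/45 + 123*π/2

u'(x) = -4*sin(4*x) - cos(x) - 10*cos(5*x).
Expand u² and (u')² and integrate term by term on (0, π), using: for integers n ≥ 1, ∫_0^π sin²(nx) dx = ∫_0^π cos²(nx) dx = π/2; for n ≠ n', ∫_0^π sin(nx)sin(n'x) dx = ∫_0^π cos(nx)cos(n'x) dx = 0; and by product-to-sum, ∫_0^π sin(nx)cos(n'x) dx = ½∫_0^π [sin((n+n')x) + sin((n−n')x)] dx, which is 0 when n+n' is even and 2n/(n²−n'²) when n+n' is odd (it need not vanish on (0, π)).
  u² squared terms: (-1)²·∫sin(x)² dx = 1·π/2 = π/2;  (-2)²·∫sin(5x)² dx = 4·π/2 = 2*π;  (1)²·∫cos(4x)² dx = 1·π/2 = π/2.
  u² cross terms: 2·(-1)·(-2)·∫sin(x)·sin(5x) dx = 4·(0) = 0;  2·(-1)·(1)·∫sin(x)·cos(4x) dx = -2·(-2/15) = 4/15;  2·(-2)·(1)·∫sin(5x)·cos(4x) dx = -4·(10/9) = -40/9.
  So ∫_0^π u² dx = π/2 + 2*π + π/2 + 0 + 4/15 − 40/9 = -188/45 + 3*π.
  (u')² squared terms: (-1)²·∫cos(x)² dx = 1·π/2 = π/2;  (-10)²·∫cos(5x)² dx = 100·π/2 = 50*π;  (-4)²·∫sin(4x)² dx = 16·π/2 = 8*π.
  (u')² cross terms: 2·(-1)·(-10)·∫cos(x)·cos(5x) dx = 20·(0) = 0;  2·(-1)·(-4)·∫cos(x)·sin(4x) dx = 8·(8/15) = 64/15;  2·(-10)·(-4)·∫cos(5x)·sin(4x) dx = 80·(-8/9) = -640/9.
  So ∫_0^π (u')² dx = π/2 + 50*π + 8*π + 0 + 64/15 − 640/9 = -3008/45 + 117*π/2.
||u||_{H^1}^2 = (-188/45 + 3*π) + (-3008/45 + 117*π/2) = -3196/45 + 123*π/2.


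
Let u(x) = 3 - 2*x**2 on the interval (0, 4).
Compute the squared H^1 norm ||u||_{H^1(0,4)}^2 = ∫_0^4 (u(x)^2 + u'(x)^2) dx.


||u||_{H^1}^2 = 14108/15

The H^1 norm (squared) on an interval (0, L) is
  ||u||_{H^1}^2 = ∫_0^L u(x)^2 dx + ∫_0^L u'(x)^2 dx.
Compute u'(x) = -4*x.
Then u(x)^2 = 4*x**4 - 12*x**2 + 9 and u'(x)^2 = 16*x**2.
Integrate each monomial from 0 to 4 using ∫_0^4 c·x^n dx = c·4^(n+1)/(n+1):
  ∫_0^4 u(x)^2 dx = ∫_0^4 (4*x^4 - 12*x^2 + 9) dx. Term by term:
    ∫_0^4 4*x^4 dx = 4096/5;  ∫_0^4 -12*x^2 dx = -256;  ∫_0^4 9 dx = 36.
  Sum: 4096/5 − 256 + 36 = 2996/5.
  ∫_0^4 u'(x)^2 dx = ∫_0^4 (16*x^2) dx. Term by term:
    ∫_0^4 16*x^2 dx = 1024/3.
Adding: ||u||_{H^1}^2 = 2996/5 + 1024/3 = 14108/15.


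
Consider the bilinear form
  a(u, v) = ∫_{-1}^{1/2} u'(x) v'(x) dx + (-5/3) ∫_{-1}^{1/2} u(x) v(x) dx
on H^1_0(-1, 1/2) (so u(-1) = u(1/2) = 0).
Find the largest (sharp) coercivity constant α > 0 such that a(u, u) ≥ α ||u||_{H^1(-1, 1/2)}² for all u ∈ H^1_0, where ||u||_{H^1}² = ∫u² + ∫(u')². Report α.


α = (-15 + 4*π^2)/(9 + 4*π^2)

Coercivity of a(·,·) on H^1_0(-1, 1/2) means a(u, u) ≥ α ||u||_{H^1}² for every u ∈ H^1_0.
The interval has length L = 3/2, and Poincaré/coercivity depend only on L. Here a(u, u) = ∫(u')² + (-5/3)·∫u².
Here c = -5/3 < 0 with |c| < (π/L)² = 4*π^2/9, so coercivity still holds. The condition a(u,u) ≥ α||u||_{H^1}² reads (1−α)∫(u')² ≥ (α−c)∫u². Any admissible α is ≤ 1 (rapidly oscillating u have ∫u²/∫(u')² → 0), and α = 1 would force 0 ≥ (1−c)∫u², impossible since c < 1; so 1−α > 0. By the sharp Poincaré inequality on H^1_0 of an interval of length L, ∫(u')² ≥ (π/L)²∫u² with equality for the first sine mode sin(π(x−x₀)/L) (x₀ the left endpoint), so the inequality holds for all u iff (1−α)(π/L)² ≥ α − c, i.e. α ≤ ((π/L)² + c)/((π/L)² + 1) = (1 + c(L/π)²)/(1 + (L/π)²). (Direct route, valid since c ≤ 0: Poincaré gives c∫u² ≥ c(L/π)²∫(u')², so a(u,u) ≥ (1 + c(L/π)²)∫(u')², while ||u||_{H^1}² ≤ (1 + (L/π)²)∫(u')²; dividing yields the same α.) With (π/L)² = 4*π^2/9 and c = -5/3, the largest admissible constant is α = ((π/L)² + c)/((π/L)² + 1).
Simplifying, α = (-15 + 4*π^2)/(9 + 4*π^2).


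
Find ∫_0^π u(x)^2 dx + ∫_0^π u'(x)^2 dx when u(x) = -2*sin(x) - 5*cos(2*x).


||u||_{H^1(0,π)}^2 = -200/3 + 133*π/2

u'(x) = 10*sin(2*x) - 2*cos(x).
Expand u² and (u')² and integrate term by term on (0, π), using: for integers n ≥ 1, ∫_0^π sin²(nx) dx = ∫_0^π cos²(nx) dx = π/2; for n ≠ n', ∫_0^π sin(nx)sin(n'x) dx = ∫_0^π cos(nx)cos(n'x) dx = 0; and by product-to-sum, ∫_0^π sin(nx)cos(n'x) dx = ½∫_0^π [sin((n+n')x) + sin((n−n')x)] dx, which is 0 when n+n' is even and 2n/(n²−n'²) when n+n' is odd (it need not vanish on (0, π)).
  u² squared terms: (-5)²·∫cos(2x)² dx = 25·π/2 = 25*π/2;  (-2)²·∫sin(x)² dx = 4·π/2 = 2*π.
  u² cross terms: 2·(-5)·(-2)·∫cos(2x)·sin(x) dx = 20·(-2/3) = -40/3.
  So ∫_0^π u² dx = 25*π/2 + 2*π − 40/3 = -40/3 + 29*π/2.
  (u')² squared terms: (-2)²·∫cos(x)² dx = 4·π/2 = 2*π;  (10)²·∫sin(2x)² dx = 100·π/2 = 50*π.
  (u')² cross terms: 2·(-2)·(10)·∫cos(x)·sin(2x) dx = -40·(4/3) = -160/3.
  So ∫_0^π (u')² dx = 2*π + 50*π − 160/3 = -160/3 + 52*π.
||u||_{H^1}^2 = (-40/3 + 29*π/2) + (-160/3 + 52*π) = -200/3 + 133*π/2.


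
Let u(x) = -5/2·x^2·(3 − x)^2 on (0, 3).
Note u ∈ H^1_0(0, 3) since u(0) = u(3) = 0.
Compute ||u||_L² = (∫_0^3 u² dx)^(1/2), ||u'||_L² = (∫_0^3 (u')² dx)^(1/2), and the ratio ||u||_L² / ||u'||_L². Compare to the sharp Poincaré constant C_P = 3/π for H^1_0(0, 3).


||u||_L² / ||u'||_L² = sqrt(3)/2 < C_P = 3/π.

u(x) = -5/2·x^2·(3 − x)^2, so u'(x) = 5*x*(x*(3 - x) - (x - 3)^2).
u(x) = -5/2·x^2·(3 − x)^2 vanishes at x = 0 and x = 3, so u ∈ H^1_0(0, 3). Differentiate via the product rule and integrate the resulting polynomials term by term.
  ∫_0^3 u² dx = ∫_0^3 (25*x^8/4 - 75*x^7 + 675*x^6/2 - 675*x^5 + 2025*x^4/4) dx. Term by term:
    ∫_0^3 25*x^8/4 dx = 54675/4;  ∫_0^3 -75*x^7 dx = -492075/8;  ∫_0^3 675*x^6/2 dx = 1476225/14;
    ∫_0^3 -675*x^5 dx = -164025/2;  ∫_0^3 2025*x^4/4 dx = 98415/4.
  Sum: 54675/4 − 492075/8 + 1476225/14 − 164025/2 + 98415/4 = 10935/56.
  ∫_0^3 (u')² dx = ∫_0^3 (100*x^6 - 900*x^5 + 2925*x^4 - 4050*x^3 + 2025*x^2) dx. Term by term:
    ∫_0^3 100*x^6 dx = 218700/7;  ∫_0^3 -900*x^5 dx = -109350;  ∫_0^3 2925*x^4 dx = 142155;
    ∫_0^3 -4050*x^3 dx = -164025/2;  ∫_0^3 2025*x^2 dx = 18225.
  Sum: 218700/7 − 109350 + 142155 − 164025/2 + 18225 = 3645/14.
∫_0^3 u² dx = 10935/56, so ||u||_L² = 27*sqrt(210)/28.
∫_0^3 (u')² dx = 3645/14, so ||u'||_L² = 27*sqrt(70)/14.
Ratio ||u||_L² / ||u'||_L² = sqrt(3)/2.
Sharp Poincaré constant on H^1_0(0, 3) is C_P = L/π = 3/π, achieved by sin(π/3·x).
A polynomial bump cannot attain the sharp Poincaré constant (only the first sine eigenfunction does), so the ratio is strictly less than C_P, consistent with ||u||_L² ≤ C_P ||u'||_L².


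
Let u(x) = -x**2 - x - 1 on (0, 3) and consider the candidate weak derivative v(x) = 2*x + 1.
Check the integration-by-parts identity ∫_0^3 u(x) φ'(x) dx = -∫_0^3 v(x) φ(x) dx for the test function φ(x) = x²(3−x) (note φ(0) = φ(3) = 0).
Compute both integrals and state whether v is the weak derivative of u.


LHS = 621/20, RHS = -621/20. No, v is not the weak derivative of u.

u(x) = -x**2 - x - 1, classical derivative u'(x) = -2*x - 1.
φ(x) = x²(3−x), so φ'(x) = 3*x*(2 - x).
Note φ(0) = φ(3) = 0, so the boundary term u·φ vanishes.
LHS = ∫_0^3 u(x) φ'(x) dx = ∫_0^3 (3*x^4 - 3*x^3 - 3*x^2 - 6*x) dx. Term by term:
  ∫_0^3 3*x^4 dx = 729/5;  ∫_0^3 -3*x^3 dx = -243/4;  ∫_0^3 -3*x^2 dx = -27;
  ∫_0^3 -6*x dx = -27.
Sum: 729/5 − 243/4 − 27 − 27 = 621/20.
So LHS = 621/20.
∫_0^3 v(x) φ(x) dx = ∫_0^3 (-2*x^4 + 5*x^3 + 3*x^2) dx. Term by term:
  ∫_0^3 -2*x^4 dx = -486/5;  ∫_0^3 5*x^3 dx = 405/4;  ∫_0^3 3*x^2 dx = 27.
Sum: -486/5 + 405/4 + 27 = 621/20.
So RHS = -∫_0^3 v(x) φ(x) dx = -621/20.
LHS − RHS = 621/10 ≠ 0, so the identity fails.
(For a valid weak derivative the identity must hold for EVERY test function, in particular this one. The failure shows v is NOT the weak derivative of u.)
Correct weak derivative would be u'(x) = -2*x - 1.


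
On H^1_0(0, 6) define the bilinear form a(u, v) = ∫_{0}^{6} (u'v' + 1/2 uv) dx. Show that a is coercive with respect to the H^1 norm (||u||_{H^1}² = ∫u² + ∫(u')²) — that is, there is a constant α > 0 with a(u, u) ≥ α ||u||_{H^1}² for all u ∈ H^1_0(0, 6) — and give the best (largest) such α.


α = (π^2 + 18)/(π^2 + 36)

Coercivity of a(·,·) on H^1_0(0, 6) means a(u, u) ≥ α ||u||_{H^1}² for every u ∈ H^1_0.
The interval has length L = 6, and Poincaré/coercivity depend only on L. Here a(u, u) = ∫(u')² + (1/2)·∫u².
Here 0 < c = 1/2 < 1. The condition a(u,u) ≥ α||u||_{H^1}² reads (1−α)∫(u')² ≥ (α−c)∫u². Any admissible α is ≤ 1 (rapidly oscillating u have ∫u²/∫(u')² → 0), and α = 1 would force 0 ≥ (1−c)∫u², impossible since c < 1; so 1−α > 0. By the sharp Poincaré inequality on H^1_0 of an interval of length L, ∫(u')² ≥ (π/L)²∫u² with equality for the first sine mode sin(π(x−x₀)/L) (x₀ the left endpoint), so the inequality holds for all u iff (1−α)(π/L)² ≥ α − c, i.e. α ≤ ((π/L)² + c)/((π/L)² + 1) = (1 + c(L/π)²)/(1 + (L/π)²). With (π/L)² = π^2/36 and c = 1/2, the largest admissible constant is α = ((π/L)² + c)/((π/L)² + 1).
Simplifying, α = (π^2 + 18)/(π^2 + 36).


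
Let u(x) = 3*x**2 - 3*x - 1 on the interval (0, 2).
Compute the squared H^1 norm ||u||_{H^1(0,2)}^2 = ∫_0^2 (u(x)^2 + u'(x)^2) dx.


||u||_{H^1}^2 = 248/5

The H^1 norm (squared) on an interval (0, L) is
  ||u||_{H^1}^2 = ∫_0^L u(x)^2 dx + ∫_0^L u'(x)^2 dx.
Compute u'(x) = 6*x - 3.
Then u(x)^2 = 9*x**4 - 18*x**3 + 3*x**2 + 6*x + 1 and u'(x)^2 = 36*x**2 - 36*x + 9.
Integrate each monomial from 0 to 2 using ∫_0^2 c·x^n dx = c·2^(n+1)/(n+1):
  ∫_0^2 u(x)^2 dx = ∫_0^2 (9*x^4 - 18*x^3 + 3*x^2 + 6*x + 1) dx. Term by term:
    ∫_0^2 9*x^4 dx = 288/5;  ∫_0^2 -18*x^3 dx = -72;  ∫_0^2 3*x^2 dx = 8;
    ∫_0^2 6*x dx = 12;  ∫_0^2 1 dx = 2.
  Sum: 288/5 − 72 + 8 + 12 + 2 = 38/5.
  ∫_0^2 u'(x)^2 dx = ∫_0^2 (36*x^2 - 36*x + 9) dx. Term by term:
    ∫_0^2 36*x^2 dx = 96;  ∫_0^2 -36*x dx = -72;  ∫_0^2 9 dx = 18.
  Sum: 96 − 72 + 18 = 42.
Adding: ||u||_{H^1}^2 = 38/5 + 42 = 248/5.


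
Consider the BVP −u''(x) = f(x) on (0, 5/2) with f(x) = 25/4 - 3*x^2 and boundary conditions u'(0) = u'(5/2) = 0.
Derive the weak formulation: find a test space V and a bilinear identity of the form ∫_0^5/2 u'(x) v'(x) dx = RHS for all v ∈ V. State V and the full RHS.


V = H^1(0, 5/2) (no boundary constraint on v; u is determined up to an additive constant); weak form: ∫_0^5/2 u'v' dx = ∫_0^5/2 (25/4 - 3*x^2) v dx for all v ∈ V.

Multiply both sides by a test function v and integrate from 0 to 5/2:
  ∫_0^5/2 −u''(x) v(x) dx = ∫_0^5/2 f(x) v(x) dx.
Integrate the LHS by parts once:
  ∫_0^5/2 −u'' v dx = −[u'(x) v(x)]_0^5/2 + ∫_0^5/2 u'(x) v'(x) dx.
Thus ∫_0^5/2 u'(x) v'(x) dx = ∫_0^5/2 f(x) v(x) dx + [u'(x) v(x)]_0^5/2.
Choose V so that boundary terms are either known or forced to vanish.
u has homogeneous Neumann: u'(0) = u'(5/2) = 0. So [u' v]_0^5/2 = 0·v(5/2) − 0·v(0) = 0 for any v; take V = H^1(0, 5/2).
Weak formulation: find u (satisfying any essential BC) such that ∫_0^5/2 u'(x) v'(x) dx = ∫_0^5/2 f v dx for all v ∈ V (homogeneous Neumann, so boundary terms vanish).
Substituting f(x) = 25/4 - 3*x^2, the right-hand side is ∫_0^5/2 (25/4 - 3*x^2) v dx.
Compatibility check (pure Neumann): taking v ≡ 1 ∈ V gives 0 = ∫_0^5/2 f dx + (0) − (0), i.e. ∫_0^5/2 f dx must equal u'(0) − u'(5/2) = 0. Indeed ∫_0^5/2 (25/4 - 3*x^2) dx = 0, so the data are compatible. The solution is then unique only up to an additive constant (fix it e.g. by requiring ∫_0^5/2 u dx = 0).


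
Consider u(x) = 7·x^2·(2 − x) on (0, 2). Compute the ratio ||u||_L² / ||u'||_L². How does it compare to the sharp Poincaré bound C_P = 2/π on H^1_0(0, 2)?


||u||_L² / ||u'||_L² = sqrt(14)/7 < C_P = 2/π.

u(x) = 7·x^2·(2 − x), so u'(x) = 7*x*(4 - 3*x).
u(x) = 7·x^2·(2 − x) vanishes at x = 0 and x = 2, so u ∈ H^1_0(0, 2). Differentiate via the product rule and integrate the resulting polynomials term by term.
  ∫_0^2 u² dx = ∫_0^2 (49*x^6 - 196*x^5 + 196*x^4) dx. Term by term:
    ∫_0^2 49*x^6 dx = 896;  ∫_0^2 -196*x^5 dx = -6272/3;  ∫_0^2 196*x^4 dx = 6272/5.
  Sum: 896 − 6272/3 + 6272/5 = 896/15.
  ∫_0^2 (u')² dx = ∫_0^2 (441*x^4 - 1176*x^3 + 784*x^2) dx. Term by term:
    ∫_0^2 441*x^4 dx = 14112/5;  ∫_0^2 -1176*x^3 dx = -4704;  ∫_0^2 784*x^2 dx = 6272/3.
  Sum: 14112/5 − 4704 + 6272/3 = 3136/15.
∫_0^2 u² dx = 896/15, so ||u||_L² = 8*sqrt(210)/15.
∫_0^2 (u')² dx = 3136/15, so ||u'||_L² = 56*sqrt(15)/15.
Ratio ||u||_L² / ||u'||_L² = sqrt(14)/7.
Sharp Poincaré constant on H^1_0(0, 2) is C_P = L/π = 2/π, achieved by sin(π/2·x).
A polynomial bump cannot attain the sharp Poincaré constant (only the first sine eigenfunction does), so the ratio is strictly less than C_P, consistent with ||u||_L² ≤ C_P ||u'||_L².


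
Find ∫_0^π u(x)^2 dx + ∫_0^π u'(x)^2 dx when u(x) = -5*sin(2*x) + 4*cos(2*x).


||u||_{H^1(0,π)}^2 = 205*π/2

u'(x) = -8*sin(2*x) - 10*cos(2*x).
Expand u² and (u')² and integrate term by term on (0, π), using: for integers n ≥ 1, ∫_0^π sin²(nx) dx = ∫_0^π cos²(nx) dx = π/2; for n ≠ n', ∫_0^π sin(nx)sin(n'x) dx = ∫_0^π cos(nx)cos(n'x) dx = 0; and by product-to-sum, ∫_0^π sin(nx)cos(n'x) dx = ½∫_0^π [sin((n+n')x) + sin((n−n')x)] dx, which is 0 when n+n' is even and 2n/(n²−n'²) when n+n' is odd (it need not vanish on (0, π)).
  u² squared terms: (-5)²·∫sin(2x)² dx = 25·π/2 = 25*π/2;  (4)²·∫cos(2x)² dx = 16·π/2 = 8*π.
  u² cross terms: 2·(-5)·(4)·∫sin(2x)·cos(2x) dx = -40·(0) = 0.
  So ∫_0^π u² dx = 25*π/2 + 8*π + 0 = 41*π/2.
  (u')² squared terms: (-10)²·∫cos(2x)² dx = 100·π/2 = 50*π;  (-8)²·∫sin(2x)² dx = 64·π/2 = 32*π.
  (u')² cross terms: 2·(-10)·(-8)·∫cos(2x)·sin(2x) dx = 160·(0) = 0.
  So ∫_0^π (u')² dx = 50*π + 32*π + 0 = 82*π.
||u||_{H^1}^2 = (41*π/2) + (82*π) = 205*π/2.


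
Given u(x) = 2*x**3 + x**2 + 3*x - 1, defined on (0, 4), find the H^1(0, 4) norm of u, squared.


||u||_{H^1}^2 = 2612696/105

The H^1 norm (squared) on an interval (0, L) is
  ||u||_{H^1}^2 = ∫_0^L u(x)^2 dx + ∫_0^L u'(x)^2 dx.
Compute u'(x) = 6*x**2 + 2*x + 3.
Then u(x)^2 = 4*x**6 + 4*x**5 + 13*x**4 + 2*x**3 + 7*x**2 - 6*x + 1 and u'(x)^2 = 36*x**4 + 24*x**3 + 40*x**2 + 12*x + 9.
Integrate each monomial from 0 to 4 using ∫_0^4 c·x^n dx = c·4^(n+1)/(n+1):
  ∫_0^4 u(x)^2 dx = ∫_0^4 (4*x^6 + 4*x^5 + 13*x^4 + 2*x^3 + 7*x^2 - 6*x + 1) dx. Term by term:
    ∫_0^4 4*x^6 dx = 65536/7;  ∫_0^4 4*x^5 dx = 8192/3;  ∫_0^4 13*x^4 dx = 13312/5;
    ∫_0^4 2*x^3 dx = 128;  ∫_0^4 7*x^2 dx = 448/3;  ∫_0^4 -6*x dx = -48;
    ∫_0^4 1 dx = 4.
  Sum: 65536/7 + 8192/3 + 13312/5 + 128 + 448/3 − 48 + 4 = 524604/35.
  ∫_0^4 u'(x)^2 dx = ∫_0^4 (36*x^4 + 24*x^3 + 40*x^2 + 12*x + 9) dx. Term by term:
    ∫_0^4 36*x^4 dx = 36864/5;  ∫_0^4 24*x^3 dx = 1536;  ∫_0^4 40*x^2 dx = 2560/3;
    ∫_0^4 12*x dx = 96;  ∫_0^4 9 dx = 36.
  Sum: 36864/5 + 1536 + 2560/3 + 96 + 36 = 148412/15.
Adding: ||u||_{H^1}^2 = 524604/35 + 148412/15 = 2612696/105.


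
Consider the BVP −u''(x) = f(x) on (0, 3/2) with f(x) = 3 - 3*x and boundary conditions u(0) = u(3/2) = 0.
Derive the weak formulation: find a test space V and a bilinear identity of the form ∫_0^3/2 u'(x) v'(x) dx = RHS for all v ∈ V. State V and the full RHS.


V = H^1_0(0, 3/2) (so v(0) = v(3/2) = 0); weak form: ∫_0^3/2 u'v' dx = ∫_0^3/2 (3 - 3*x) v dx for all v ∈ V.

Multiply both sides by a test function v and integrate from 0 to 3/2:
  ∫_0^3/2 −u''(x) v(x) dx = ∫_0^3/2 f(x) v(x) dx.
Integrate the LHS by parts once:
  ∫_0^3/2 −u'' v dx = −[u'(x) v(x)]_0^3/2 + ∫_0^3/2 u'(x) v'(x) dx.
Thus ∫_0^3/2 u'(x) v'(x) dx = ∫_0^3/2 f(x) v(x) dx + [u'(x) v(x)]_0^3/2.
Choose V so that boundary terms are either known or forced to vanish.
u is Dirichlet: u(0) = u(3/2) = 0. Let V = H^1_0(0, 3/2); then v(0) = v(3/2) = 0, and [u' v]_0^3/2 = 0.
Weak formulation: find u (satisfying any essential BC) such that ∫_0^3/2 u'(x) v'(x) dx = ∫_0^3/2 f v dx for all v ∈ V.
Substituting f(x) = 3 - 3*x, the right-hand side is ∫_0^3/2 (3 - 3*x) v dx.


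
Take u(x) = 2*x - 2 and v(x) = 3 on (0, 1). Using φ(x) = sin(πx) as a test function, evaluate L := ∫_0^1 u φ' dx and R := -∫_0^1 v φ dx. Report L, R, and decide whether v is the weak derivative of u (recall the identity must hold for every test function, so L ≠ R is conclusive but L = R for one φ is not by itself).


LHS = -4/π, RHS = -6/π. No, v is not the weak derivative of u.

u(x) = 2*x - 2, classical derivative u'(x) = 2.
φ(x) = sin(πx), so φ'(x) = π*cos(π*x).
Note φ(0) = φ(1) = 0, so the boundary term u·φ vanishes.
LHS = ∫_0^1 u(x) φ'(x) dx = ∫_0^1 (2*π*x*cos(π*x) - 2*π*cos(π*x)) dx. Term by term:
  ∫_0^1 -2*π*cos(π*x) dx = 0;  ∫_0^1 2*π*x*cos(π*x) dx = -4/π.
Sum: 0 − 4/π = -4/π.
So LHS = -4/π.
∫_0^1 v(x) φ(x) dx = ∫_0^1 (3*sin(π*x)) dx. Term by term:
  ∫_0^1 3*sin(π*x) dx = 6/π.
So RHS = -∫_0^1 v(x) φ(x) dx = -6/π.
LHS − RHS = 2/π ≠ 0, so the identity fails.
(For a valid weak derivative the identity must hold for EVERY test function, in particular this one. The failure shows v is NOT the weak derivative of u.)
Correct weak derivative would be u'(x) = 2.


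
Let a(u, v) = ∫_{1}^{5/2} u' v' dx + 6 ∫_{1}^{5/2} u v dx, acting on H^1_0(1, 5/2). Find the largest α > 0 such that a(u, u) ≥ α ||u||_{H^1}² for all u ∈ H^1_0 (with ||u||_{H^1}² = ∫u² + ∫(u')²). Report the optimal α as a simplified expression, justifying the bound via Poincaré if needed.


α = 1

Coercivity of a(·,·) on H^1_0(1, 5/2) means a(u, u) ≥ α ||u||_{H^1}² for every u ∈ H^1_0.
The interval has length L = 3/2, and Poincaré/coercivity depend only on L. Here a(u, u) = ∫(u')² + (6)·∫u².
Here c = 6 ≥ 1, so a(u,u) = ∫(u')² + c∫u² ≥ ∫(u')² + ∫u² = ||u||_{H^1}², i.e. α = 1 works. No larger α is possible: a(u,u) ≥ α||u||_{H^1}² means (1−α)∫(u')² ≥ (α−c)∫u², and for the modes u_n = sin(nπ(x−x₀)/L) (x₀ the left endpoint) one has ∫u_n²/∫(u_n')² = (L/(nπ))² → 0, so a(u_n,u_n)/||u_n||_{H^1}² → 1. Hence the optimal constant is α = 1.
Therefore α = 1.


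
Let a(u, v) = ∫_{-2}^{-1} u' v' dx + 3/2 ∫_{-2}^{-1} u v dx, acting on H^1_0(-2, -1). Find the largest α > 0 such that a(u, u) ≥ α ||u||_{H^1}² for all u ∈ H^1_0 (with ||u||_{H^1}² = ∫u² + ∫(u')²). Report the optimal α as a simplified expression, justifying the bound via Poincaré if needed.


α = 1

Coercivity of a(·,·) on H^1_0(-2, -1) means a(u, u) ≥ α ||u||_{H^1}² for every u ∈ H^1_0.
The interval has length L = 1, and Poincaré/coercivity depend only on L. Here a(u, u) = ∫(u')² + (3/2)·∫u².
Here c = 3/2 ≥ 1, so a(u,u) = ∫(u')² + c∫u² ≥ ∫(u')² + ∫u² = ||u||_{H^1}², i.e. α = 1 works. No larger α is possible: a(u,u) ≥ α||u||_{H^1}² means (1−α)∫(u')² ≥ (α−c)∫u², and for the modes u_n = sin(nπ(x−x₀)/L) (x₀ the left endpoint) one has ∫u_n²/∫(u_n')² = (L/(nπ))² → 0, so a(u_n,u_n)/||u_n||_{H^1}² → 1. Hence the optimal constant is α = 1.
Therefore α = 1.


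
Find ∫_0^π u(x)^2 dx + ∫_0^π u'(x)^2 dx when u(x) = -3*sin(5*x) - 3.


||u||_{H^1(0,π)}^2 = 36/5 + 126*π

u'(x) = -15*cos(5*x).
Expand u² and (u')² and integrate term by term on (0, π), using: for integers n ≥ 1, ∫_0^π sin²(nx) dx = ∫_0^π cos²(nx) dx = π/2; for n ≠ n', ∫_0^π sin(nx)sin(n'x) dx = ∫_0^π cos(nx)cos(n'x) dx = 0; and by product-to-sum, ∫_0^π sin(nx)cos(n'x) dx = ½∫_0^π [sin((n+n')x) + sin((n−n')x)] dx, which is 0 when n+n' is even and 2n/(n²−n'²) when n+n' is odd (it need not vanish on (0, π)). For the constant mode: ∫_0^π 1 dx = π, ∫_0^π cos(nx) dx = 0, ∫_0^π sin(nx) dx = (1−(−1)^n)/n.
  u² squared terms: (-3)²·∫1 dx = 9·π = 9*π;  (-3)²·∫sin(5x)² dx = 9·π/2 = 9*π/2.
  u² cross terms: 2·(-3)·(-3)·∫1·sin(5x) dx = 18·(2/5) = 36/5.
  So ∫_0^π u² dx = 9*π + 9*π/2 + 36/5 = 36/5 + 27*π/2.
  (u')² squared terms: (-15)²·∫cos(5x)² dx = 225·π/2 = 225*π/2.
  So ∫_0^π (u')² dx = 225*π/2.
||u||_{H^1}^2 = (36/5 + 27*π/2) + (225*π/2) = 36/5 + 126*π.


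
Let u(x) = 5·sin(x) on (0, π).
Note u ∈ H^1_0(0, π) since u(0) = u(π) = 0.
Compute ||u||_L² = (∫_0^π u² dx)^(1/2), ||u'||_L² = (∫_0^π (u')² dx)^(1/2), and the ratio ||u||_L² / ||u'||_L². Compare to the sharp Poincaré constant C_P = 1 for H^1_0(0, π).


||u||_L² / ||u'||_L² = 1 = C_P.

u(x) = 5·sin(x), so u'(x) = 5*cos(x).
Writing u(x) = A·sin(kπx/L) with A = 5 and k = 1, use ∫_0^L sin²(kπx/L) dx = L/2 and ∫_0^L cos²(kπx/L) dx = L/2.
u² = 25·sin²(x) and (u')² = 25·cos²(x), and each of sin², cos² integrates to L/2 = π/2 over (0, π).
∫_0^π u² dx = 25*π/2, so ||u||_L² = 5*sqrt(2)*sqrt(π)/2.
∫_0^π (u')² dx = 25*π/2, so ||u'||_L² = 5*sqrt(2)*sqrt(π)/2.
Ratio ||u||_L² / ||u'||_L² = 1.
Sharp Poincaré constant on H^1_0(0, π) is C_P = L/π = 1, achieved by sin(x).
This is the k = 1 eigenfunction (up to amplitude), so the ratio equals the sharp Poincaré constant exactly.


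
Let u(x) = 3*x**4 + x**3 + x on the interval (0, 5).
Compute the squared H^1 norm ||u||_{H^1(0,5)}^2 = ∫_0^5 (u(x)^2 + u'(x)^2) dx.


||u||_{H^1}^2 = 342589295/84

The H^1 norm (squared) on an interval (0, L) is
  ||u||_{H^1}^2 = ∫_0^L u(x)^2 dx + ∫_0^L u'(x)^2 dx.
Compute u'(x) = 12*x**3 + 3*x**2 + 1.
Then u(x)^2 = 9*x**8 + 6*x**7 + x**6 + 6*x**5 + 2*x**4 + x**2 and u'(x)^2 = 144*x**6 + 72*x**5 + 9*x**4 + 24*x**3 + 6*x**2 + 1.
Integrate each monomial from 0 to 5 using ∫_0^5 c·x^n dx = c·5^(n+1)/(n+1):
  ∫_0^5 u(x)^2 dx = ∫_0^5 (9*x^8 + 6*x^7 + x^6 + 6*x^5 + 2*x^4 + x^2) dx. Term by term:
    ∫_0^5 9*x^8 dx = 1953125;  ∫_0^5 6*x^7 dx = 1171875/4;  ∫_0^5 x^6 dx = 78125/7;
    ∫_0^5 6*x^5 dx = 15625;  ∫_0^5 2*x^4 dx = 1250;  ∫_0^5 x^2 dx = 125/3.
  Sum: 1953125 + 1171875/4 + 78125/7 + 15625 + 1250 + 125/3 = 191030375/84.
  ∫_0^5 u'(x)^2 dx = ∫_0^5 (144*x^6 + 72*x^5 + 9*x^4 + 24*x^3 + 6*x^2 + 1) dx. Term by term:
    ∫_0^5 144*x^6 dx = 11250000/7;  ∫_0^5 72*x^5 dx = 187500;  ∫_0^5 9*x^4 dx = 5625;
    ∫_0^5 24*x^3 dx = 3750;  ∫_0^5 6*x^2 dx = 250;  ∫_0^5 1 dx = 5.
  Sum: 11250000/7 + 187500 + 5625 + 3750 + 250 + 5 = 12629910/7.
Adding: ||u||_{H^1}^2 = 191030375/84 + 12629910/7 = 342589295/84.


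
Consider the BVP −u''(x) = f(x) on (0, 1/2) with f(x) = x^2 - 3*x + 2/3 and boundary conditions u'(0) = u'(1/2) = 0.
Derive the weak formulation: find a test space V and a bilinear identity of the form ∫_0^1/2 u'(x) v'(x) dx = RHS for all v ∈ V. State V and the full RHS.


V = H^1(0, 1/2) (no boundary constraint on v; u is determined up to an additive constant); weak form: ∫_0^1/2 u'v' dx = ∫_0^1/2 (x^2 - 3*x + 2/3) v dx for all v ∈ V.

Multiply both sides by a test function v and integrate from 0 to 1/2:
  ∫_0^1/2 −u''(x) v(x) dx = ∫_0^1/2 f(x) v(x) dx.
Integrate the LHS by parts once:
  ∫_0^1/2 −u'' v dx = −[u'(x) v(x)]_0^1/2 + ∫_0^1/2 u'(x) v'(x) dx.
Thus ∫_0^1/2 u'(x) v'(x) dx = ∫_0^1/2 f(x) v(x) dx + [u'(x) v(x)]_0^1/2.
Choose V so that boundary terms are either known or forced to vanish.
u has homogeneous Neumann: u'(0) = u'(1/2) = 0. So [u' v]_0^1/2 = 0·v(1/2) − 0·v(0) = 0 for any v; take V = H^1(0, 1/2).
Weak formulation: find u (satisfying any essential BC) such that ∫_0^1/2 u'(x) v'(x) dx = ∫_0^1/2 f v dx for all v ∈ V (homogeneous Neumann, so boundary terms vanish).
Substituting f(x) = x^2 - 3*x + 2/3, the right-hand side is ∫_0^1/2 (x^2 - 3*x + 2/3) v dx.
Compatibility check (pure Neumann): taking v ≡ 1 ∈ V gives 0 = ∫_0^1/2 f dx + (0) − (0), i.e. ∫_0^1/2 f dx must equal u'(0) − u'(1/2) = 0. Indeed ∫_0^1/2 (x^2 - 3*x + 2/3) dx = 0, so the data are compatible. The solution is then unique only up to an additive constant (fix it e.g. by requiring ∫_0^1/2 u dx = 0).


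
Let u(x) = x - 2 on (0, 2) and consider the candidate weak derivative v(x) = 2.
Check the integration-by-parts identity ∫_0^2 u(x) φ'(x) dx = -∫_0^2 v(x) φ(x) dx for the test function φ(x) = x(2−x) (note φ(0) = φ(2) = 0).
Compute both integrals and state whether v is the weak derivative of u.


LHS = -4/3, RHS = -8/3. No, v is not the weak derivative of u.

u(x) = x - 2, classical derivative u'(x) = 1.
φ(x) = x(2−x), so φ'(x) = 2 - 2*x.
Note φ(0) = φ(2) = 0, so the boundary term u·φ vanishes.
LHS = ∫_0^2 u(x) φ'(x) dx = ∫_0^2 (-2*x^2 + 6*x - 4) dx. Term by term:
  ∫_0^2 -2*x^2 dx = -16/3;  ∫_0^2 6*x dx = 12;  ∫_0^2 -4 dx = -8.
Sum: -16/3 + 12 − 8 = -4/3.
So LHS = -4/3.
∫_0^2 v(x) φ(x) dx = ∫_0^2 (-2*x^2 + 4*x) dx. Term by term:
  ∫_0^2 -2*x^2 dx = -16/3;  ∫_0^2 4*x dx = 8.
Sum: -16/3 + 8 = 8/3.
So RHS = -∫_0^2 v(x) φ(x) dx = -8/3.
LHS − RHS = 4/3 ≠ 0, so the identity fails.
(For a valid weak derivative the identity must hold for EVERY test function, in particular this one. The failure shows v is NOT the weak derivative of u.)
Correct weak derivative would be u'(x) = 1.
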